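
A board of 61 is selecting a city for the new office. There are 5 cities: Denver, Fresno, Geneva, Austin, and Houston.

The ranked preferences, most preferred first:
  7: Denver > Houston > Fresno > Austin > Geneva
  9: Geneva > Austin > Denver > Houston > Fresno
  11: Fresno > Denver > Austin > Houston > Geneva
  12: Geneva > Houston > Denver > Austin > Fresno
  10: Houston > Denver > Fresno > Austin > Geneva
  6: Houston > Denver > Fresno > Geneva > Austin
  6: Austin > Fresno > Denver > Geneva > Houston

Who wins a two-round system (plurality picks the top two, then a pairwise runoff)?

Houston

Round 1 first-place votes: Denver 7, Fresno 11, Geneva 21, Austin 6, Houston 16. Geneva and Houston advance.
Runoff: Geneva is ranked above Houston on 27 ballots, Houston above Geneva on 34.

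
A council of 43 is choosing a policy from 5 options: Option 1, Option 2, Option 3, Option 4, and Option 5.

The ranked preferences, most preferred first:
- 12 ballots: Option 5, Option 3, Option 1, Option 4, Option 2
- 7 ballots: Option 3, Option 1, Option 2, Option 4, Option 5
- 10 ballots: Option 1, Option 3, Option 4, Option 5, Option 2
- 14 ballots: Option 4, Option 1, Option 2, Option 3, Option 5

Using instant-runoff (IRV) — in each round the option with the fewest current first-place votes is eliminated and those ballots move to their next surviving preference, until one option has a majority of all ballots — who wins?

Round 1: Option 1 10, Option 2 0, Option 3 7, Option 4 14, Option 5 12. Option 2 eliminated.
Round 2: Option 1 10, Option 3 7, Option 4 14, Option 5 12. Option 3 eliminated.
Round 3: Option 1 17, Option 4 14, Option 5 12. Option 5 eliminated.
Round 4: Option 1 29, Option 4 14. Option 1 has a majority (≥22).

Option 1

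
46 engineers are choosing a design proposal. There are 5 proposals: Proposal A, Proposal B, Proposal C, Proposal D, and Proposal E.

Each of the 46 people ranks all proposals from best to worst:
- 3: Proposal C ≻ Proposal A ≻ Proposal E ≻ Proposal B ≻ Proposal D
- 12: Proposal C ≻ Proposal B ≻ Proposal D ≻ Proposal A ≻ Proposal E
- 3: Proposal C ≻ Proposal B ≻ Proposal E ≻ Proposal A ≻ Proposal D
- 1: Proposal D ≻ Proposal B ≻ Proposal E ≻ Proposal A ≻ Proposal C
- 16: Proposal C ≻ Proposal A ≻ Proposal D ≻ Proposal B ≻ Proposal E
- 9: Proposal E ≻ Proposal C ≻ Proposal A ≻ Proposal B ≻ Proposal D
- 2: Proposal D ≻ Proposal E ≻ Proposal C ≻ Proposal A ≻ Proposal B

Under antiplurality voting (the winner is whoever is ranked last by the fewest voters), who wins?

Proposal A

Last-place votes: Proposal A 0, Proposal B 2, Proposal C 1, Proposal D 15, Proposal E 28.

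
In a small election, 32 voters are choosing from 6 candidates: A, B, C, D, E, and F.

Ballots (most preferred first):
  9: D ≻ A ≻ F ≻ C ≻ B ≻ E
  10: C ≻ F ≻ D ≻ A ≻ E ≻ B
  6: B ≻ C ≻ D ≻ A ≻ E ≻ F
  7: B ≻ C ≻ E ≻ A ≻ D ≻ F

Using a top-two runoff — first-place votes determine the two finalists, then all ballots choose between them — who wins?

C

Round 1 first-place votes: A 0, B 13, C 10, D 9, E 0, F 0. B and C advance.
Runoff: B is ranked above C on 13 ballots, C above B on 19.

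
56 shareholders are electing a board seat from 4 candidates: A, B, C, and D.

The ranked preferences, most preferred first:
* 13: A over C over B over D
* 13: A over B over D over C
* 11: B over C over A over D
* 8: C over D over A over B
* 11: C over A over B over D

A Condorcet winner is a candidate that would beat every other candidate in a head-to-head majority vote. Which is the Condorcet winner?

C

C vs A: 30–26
C vs B: 32–24
C vs D: 43–13
C beats every other candidate.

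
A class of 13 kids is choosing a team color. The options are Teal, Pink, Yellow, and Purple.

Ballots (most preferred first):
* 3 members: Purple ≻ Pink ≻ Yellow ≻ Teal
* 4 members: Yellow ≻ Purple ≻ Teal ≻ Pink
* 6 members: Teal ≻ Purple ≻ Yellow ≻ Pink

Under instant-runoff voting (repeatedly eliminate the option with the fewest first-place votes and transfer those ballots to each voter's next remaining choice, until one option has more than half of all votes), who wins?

Yellow

Round 1: Teal 6, Pink 0, Yellow 4, Purple 3. Pink eliminated.
Round 2: Teal 6, Yellow 4, Purple 3. Purple eliminated.
Round 3: Teal 6, Yellow 7. Yellow has a majority (≥7).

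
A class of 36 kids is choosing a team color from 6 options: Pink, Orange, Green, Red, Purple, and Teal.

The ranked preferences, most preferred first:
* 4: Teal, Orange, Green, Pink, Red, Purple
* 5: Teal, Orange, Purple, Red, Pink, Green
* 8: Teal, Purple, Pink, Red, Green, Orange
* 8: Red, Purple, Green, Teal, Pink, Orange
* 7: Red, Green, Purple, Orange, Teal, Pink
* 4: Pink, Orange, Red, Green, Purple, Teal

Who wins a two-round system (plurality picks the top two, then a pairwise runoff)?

Round 1 first-place votes: Pink 4, Orange 0, Green 0, Red 15, Purple 0, Teal 17. Teal and Red advance.
Runoff: Teal is ranked above Red on 17 ballots, Red above Teal on 19.

Red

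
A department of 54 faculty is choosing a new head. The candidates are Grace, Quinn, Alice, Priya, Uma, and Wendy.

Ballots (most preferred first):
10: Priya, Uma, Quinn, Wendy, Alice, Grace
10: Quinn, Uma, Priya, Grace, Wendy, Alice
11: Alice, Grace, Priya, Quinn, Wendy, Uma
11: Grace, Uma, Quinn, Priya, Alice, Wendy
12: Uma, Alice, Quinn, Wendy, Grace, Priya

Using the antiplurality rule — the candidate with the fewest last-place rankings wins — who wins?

Quinn

Last-place votes: Grace 10, Quinn 0, Alice 10, Priya 12, Uma 11, Wendy 11.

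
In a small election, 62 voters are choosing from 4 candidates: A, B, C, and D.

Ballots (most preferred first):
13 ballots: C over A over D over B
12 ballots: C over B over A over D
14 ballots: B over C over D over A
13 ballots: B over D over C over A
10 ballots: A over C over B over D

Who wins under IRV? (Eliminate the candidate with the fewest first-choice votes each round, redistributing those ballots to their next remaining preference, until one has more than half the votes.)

C

Round 1: A 10, B 27, C 25, D 0. D eliminated.
Round 2: A 10, B 27, C 25. A eliminated.
Round 3: B 27, C 35. C has a majority (≥32).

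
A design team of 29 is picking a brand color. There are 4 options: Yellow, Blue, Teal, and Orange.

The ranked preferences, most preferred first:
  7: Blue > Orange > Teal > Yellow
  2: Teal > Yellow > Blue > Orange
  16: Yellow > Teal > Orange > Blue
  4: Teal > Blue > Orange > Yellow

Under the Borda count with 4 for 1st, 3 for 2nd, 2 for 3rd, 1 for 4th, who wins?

Teal

Yellow: 7×1 + 2×3 + 16×4 + 4×1 = 81
Blue: 7×4 + 2×2 + 16×1 + 4×3 = 60
Teal: 7×2 + 2×4 + 16×3 + 4×4 = 86
Orange: 7×3 + 2×1 + 16×2 + 4×2 = 63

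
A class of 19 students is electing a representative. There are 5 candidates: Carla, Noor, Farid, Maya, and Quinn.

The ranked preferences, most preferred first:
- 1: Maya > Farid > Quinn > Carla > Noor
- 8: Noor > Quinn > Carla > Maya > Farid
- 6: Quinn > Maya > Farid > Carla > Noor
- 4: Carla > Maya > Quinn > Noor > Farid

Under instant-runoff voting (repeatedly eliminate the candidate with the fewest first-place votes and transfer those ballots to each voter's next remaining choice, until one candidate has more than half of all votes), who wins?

Quinn

Round 1: Carla 4, Noor 8, Farid 0, Maya 1, Quinn 6. Farid eliminated.
Round 2: Carla 4, Noor 8, Maya 1, Quinn 6. Maya eliminated.
Round 3: Carla 4, Noor 8, Quinn 7. Carla eliminated.
Round 4: Noor 8, Quinn 11. Quinn has a majority (≥10).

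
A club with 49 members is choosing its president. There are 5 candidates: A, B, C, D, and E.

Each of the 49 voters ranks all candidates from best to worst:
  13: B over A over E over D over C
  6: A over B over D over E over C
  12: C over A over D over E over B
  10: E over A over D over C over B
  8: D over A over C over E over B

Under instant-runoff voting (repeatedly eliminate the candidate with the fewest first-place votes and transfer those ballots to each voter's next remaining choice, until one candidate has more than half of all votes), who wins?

Round 1: A 6, B 13, C 12, D 8, E 10. A eliminated.
Round 2: B 19, C 12, D 8, E 10. D eliminated.
Round 3: B 19, C 20, E 10. E eliminated.
Round 4: B 19, C 30. C has a majority (≥25).

C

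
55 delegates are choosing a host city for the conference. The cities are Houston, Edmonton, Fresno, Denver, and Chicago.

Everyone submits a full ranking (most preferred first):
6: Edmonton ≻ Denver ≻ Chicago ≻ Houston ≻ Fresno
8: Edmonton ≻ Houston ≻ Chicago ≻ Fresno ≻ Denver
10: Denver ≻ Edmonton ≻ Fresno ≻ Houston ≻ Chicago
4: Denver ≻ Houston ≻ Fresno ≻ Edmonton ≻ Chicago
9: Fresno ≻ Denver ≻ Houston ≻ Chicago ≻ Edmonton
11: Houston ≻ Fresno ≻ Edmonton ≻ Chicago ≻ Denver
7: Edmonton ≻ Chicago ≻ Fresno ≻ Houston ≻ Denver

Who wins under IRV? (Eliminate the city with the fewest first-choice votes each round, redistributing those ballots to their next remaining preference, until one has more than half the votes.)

Round 1: Houston 11, Edmonton 21, Fresno 9, Denver 14, Chicago 0. Chicago eliminated.
Round 2: Houston 11, Edmonton 21, Fresno 9, Denver 14. Fresno eliminated.
Round 3: Houston 11, Edmonton 21, Denver 23. Houston eliminated.
Round 4: Edmonton 32, Denver 23. Edmonton has a majority (≥28).

Edmonton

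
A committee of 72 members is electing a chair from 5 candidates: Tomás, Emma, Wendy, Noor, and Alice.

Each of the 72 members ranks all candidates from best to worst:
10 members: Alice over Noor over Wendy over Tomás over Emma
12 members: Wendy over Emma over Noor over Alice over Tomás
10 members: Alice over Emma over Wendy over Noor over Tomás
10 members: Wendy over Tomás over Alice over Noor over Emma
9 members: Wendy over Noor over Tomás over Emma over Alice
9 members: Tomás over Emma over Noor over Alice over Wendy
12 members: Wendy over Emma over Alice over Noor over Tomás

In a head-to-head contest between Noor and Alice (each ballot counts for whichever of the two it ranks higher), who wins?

Alice

Noor is ranked above Alice on 30 ballots; Alice above Noor on 42.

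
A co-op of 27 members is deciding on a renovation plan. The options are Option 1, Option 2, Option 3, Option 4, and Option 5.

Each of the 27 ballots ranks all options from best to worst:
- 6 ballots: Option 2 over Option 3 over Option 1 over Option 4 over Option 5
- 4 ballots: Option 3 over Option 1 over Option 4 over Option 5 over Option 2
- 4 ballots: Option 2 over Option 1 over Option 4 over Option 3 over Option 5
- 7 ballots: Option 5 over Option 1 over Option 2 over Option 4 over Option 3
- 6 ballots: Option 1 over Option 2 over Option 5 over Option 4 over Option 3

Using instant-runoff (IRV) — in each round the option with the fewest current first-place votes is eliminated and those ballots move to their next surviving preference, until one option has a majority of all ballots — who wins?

Option 1

Round 1: Option 1 6, Option 2 10, Option 3 4, Option 4 0, Option 5 7. Option 4 eliminated.
Round 2: Option 1 6, Option 2 10, Option 3 4, Option 5 7. Option 3 eliminated.
Round 3: Option 1 10, Option 2 10, Option 5 7. Option 5 eliminated.
Round 4: Option 1 17, Option 2 10. Option 1 has a majority (≥14).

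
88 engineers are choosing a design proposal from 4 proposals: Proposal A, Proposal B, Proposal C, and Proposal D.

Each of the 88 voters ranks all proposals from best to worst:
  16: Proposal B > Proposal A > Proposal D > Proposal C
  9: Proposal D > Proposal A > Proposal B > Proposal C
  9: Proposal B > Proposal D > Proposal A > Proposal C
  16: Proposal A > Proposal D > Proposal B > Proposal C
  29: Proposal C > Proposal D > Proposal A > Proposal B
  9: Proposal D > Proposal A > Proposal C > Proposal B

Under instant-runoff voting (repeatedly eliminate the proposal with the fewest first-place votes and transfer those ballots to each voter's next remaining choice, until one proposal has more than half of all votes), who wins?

Round 1: Proposal A 16, Proposal B 25, Proposal C 29, Proposal D 18. Proposal A eliminated.
Round 2: Proposal B 25, Proposal C 29, Proposal D 34. Proposal B eliminated.
Round 3: Proposal C 29, Proposal D 59. Proposal D has a majority (≥45).

Proposal D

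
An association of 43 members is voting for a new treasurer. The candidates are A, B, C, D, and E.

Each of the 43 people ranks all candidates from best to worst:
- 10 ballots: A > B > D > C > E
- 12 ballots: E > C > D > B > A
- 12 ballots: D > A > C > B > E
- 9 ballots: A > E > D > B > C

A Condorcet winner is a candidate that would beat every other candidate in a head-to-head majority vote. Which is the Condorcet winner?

D vs A: 24–19
D vs B: 33–10
D vs C: 31–12
D vs E: 22–21
D beats every other candidate.

D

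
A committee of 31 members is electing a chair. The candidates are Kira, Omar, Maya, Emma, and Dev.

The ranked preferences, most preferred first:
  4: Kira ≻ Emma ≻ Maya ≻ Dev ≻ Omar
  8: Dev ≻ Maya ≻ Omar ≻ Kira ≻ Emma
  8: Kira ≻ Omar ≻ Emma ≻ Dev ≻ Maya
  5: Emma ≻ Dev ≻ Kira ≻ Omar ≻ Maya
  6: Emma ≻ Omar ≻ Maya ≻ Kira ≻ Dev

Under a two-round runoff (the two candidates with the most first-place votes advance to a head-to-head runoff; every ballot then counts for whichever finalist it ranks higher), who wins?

Kira

Round 1 first-place votes: Kira 12, Omar 0, Maya 0, Emma 11, Dev 8. Kira and Emma advance.
Runoff: Kira is ranked above Emma on 20 ballots, Emma above Kira on 11.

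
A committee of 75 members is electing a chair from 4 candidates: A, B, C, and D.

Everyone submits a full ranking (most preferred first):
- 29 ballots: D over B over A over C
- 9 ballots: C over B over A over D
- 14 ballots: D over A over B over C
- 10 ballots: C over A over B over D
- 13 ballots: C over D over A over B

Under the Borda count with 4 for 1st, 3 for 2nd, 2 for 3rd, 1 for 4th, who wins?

A: 29×2 + 9×2 + 14×3 + 10×3 + 13×2 = 174
B: 29×3 + 9×3 + 14×2 + 10×2 + 13×1 = 175
C: 29×1 + 9×4 + 14×1 + 10×4 + 13×4 = 171
D: 29×4 + 9×1 + 14×4 + 10×1 + 13×3 = 230

D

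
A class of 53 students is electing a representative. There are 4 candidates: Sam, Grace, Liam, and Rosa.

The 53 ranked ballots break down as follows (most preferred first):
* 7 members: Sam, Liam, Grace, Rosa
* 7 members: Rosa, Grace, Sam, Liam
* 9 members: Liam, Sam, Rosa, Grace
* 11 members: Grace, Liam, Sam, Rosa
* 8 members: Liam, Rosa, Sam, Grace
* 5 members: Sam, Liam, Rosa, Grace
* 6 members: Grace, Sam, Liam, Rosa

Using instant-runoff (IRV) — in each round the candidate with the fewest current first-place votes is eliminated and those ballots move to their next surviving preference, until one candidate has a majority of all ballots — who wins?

Liam

Round 1: Sam 12, Grace 17, Liam 17, Rosa 7. Rosa eliminated.
Round 2: Sam 12, Grace 24, Liam 17. Sam eliminated.
Round 3: Grace 24, Liam 29. Liam has a majority (≥27).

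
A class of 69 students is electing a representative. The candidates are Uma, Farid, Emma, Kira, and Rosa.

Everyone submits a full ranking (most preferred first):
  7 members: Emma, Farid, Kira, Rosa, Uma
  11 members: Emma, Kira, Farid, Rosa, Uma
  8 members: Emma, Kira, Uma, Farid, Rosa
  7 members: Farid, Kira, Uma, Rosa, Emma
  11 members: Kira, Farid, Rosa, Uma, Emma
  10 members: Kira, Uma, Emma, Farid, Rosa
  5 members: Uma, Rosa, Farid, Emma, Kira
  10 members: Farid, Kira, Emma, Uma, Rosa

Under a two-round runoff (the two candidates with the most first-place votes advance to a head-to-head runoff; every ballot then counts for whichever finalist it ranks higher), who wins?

Kira

Round 1 first-place votes: Uma 5, Farid 17, Emma 26, Kira 21, Rosa 0. Emma and Kira advance.
Runoff: Emma is ranked above Kira on 31 ballots, Kira above Emma on 38.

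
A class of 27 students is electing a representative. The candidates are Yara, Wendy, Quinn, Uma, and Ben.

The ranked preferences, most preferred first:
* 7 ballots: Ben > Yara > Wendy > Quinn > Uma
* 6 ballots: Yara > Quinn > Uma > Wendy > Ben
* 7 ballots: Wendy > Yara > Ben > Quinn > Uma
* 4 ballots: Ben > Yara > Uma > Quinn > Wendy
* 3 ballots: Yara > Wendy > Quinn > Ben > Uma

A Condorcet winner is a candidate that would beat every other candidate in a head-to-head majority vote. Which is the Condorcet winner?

Yara vs Wendy: 20–7
Yara vs Quinn: 27–0
Yara vs Uma: 27–0
Yara vs Ben: 16–11
Yara beats every other candidate.

Yara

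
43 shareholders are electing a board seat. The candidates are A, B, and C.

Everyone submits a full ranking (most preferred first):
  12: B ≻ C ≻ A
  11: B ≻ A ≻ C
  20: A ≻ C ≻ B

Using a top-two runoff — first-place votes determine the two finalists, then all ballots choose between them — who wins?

Round 1 first-place votes: A 20, B 23, C 0. B and A advance.
Runoff: B is ranked above A on 23 ballots, A above B on 20.

B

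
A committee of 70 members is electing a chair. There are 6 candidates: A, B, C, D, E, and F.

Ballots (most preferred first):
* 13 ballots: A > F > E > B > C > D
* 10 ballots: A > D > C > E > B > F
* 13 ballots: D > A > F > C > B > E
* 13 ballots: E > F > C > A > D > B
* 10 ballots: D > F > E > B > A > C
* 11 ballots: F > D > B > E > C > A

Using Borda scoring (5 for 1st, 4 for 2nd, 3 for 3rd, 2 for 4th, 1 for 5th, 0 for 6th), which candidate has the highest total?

F

A: 13×5 + 10×5 + 13×4 + 13×2 + 10×1 + 11×0 = 203
B: 13×2 + 10×1 + 13×1 + 13×0 + 10×2 + 11×3 = 102
C: 13×1 + 10×3 + 13×2 + 13×3 + 10×0 + 11×1 = 119
D: 13×0 + 10×4 + 13×5 + 13×1 + 10×5 + 11×4 = 212
E: 13×3 + 10×2 + 13×0 + 13×5 + 10×3 + 11×2 = 176
F: 13×4 + 10×0 + 13×3 + 13×4 + 10×4 + 11×5 = 238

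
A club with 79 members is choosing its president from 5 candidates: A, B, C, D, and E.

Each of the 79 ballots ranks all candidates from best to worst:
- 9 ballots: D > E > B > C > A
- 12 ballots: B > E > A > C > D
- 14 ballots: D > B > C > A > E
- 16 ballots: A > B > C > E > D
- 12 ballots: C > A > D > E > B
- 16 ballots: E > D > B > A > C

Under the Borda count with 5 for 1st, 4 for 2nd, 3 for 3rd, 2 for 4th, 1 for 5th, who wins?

A: 9×1 + 12×3 + 14×2 + 16×5 + 12×4 + 16×2 = 233
B: 9×3 + 12×5 + 14×4 + 16×4 + 12×1 + 16×3 = 267
C: 9×2 + 12×2 + 14×3 + 16×3 + 12×5 + 16×1 = 208
D: 9×5 + 12×1 + 14×5 + 16×1 + 12×3 + 16×4 = 243
E: 9×4 + 12×4 + 14×1 + 16×2 + 12×2 + 16×5 = 234

B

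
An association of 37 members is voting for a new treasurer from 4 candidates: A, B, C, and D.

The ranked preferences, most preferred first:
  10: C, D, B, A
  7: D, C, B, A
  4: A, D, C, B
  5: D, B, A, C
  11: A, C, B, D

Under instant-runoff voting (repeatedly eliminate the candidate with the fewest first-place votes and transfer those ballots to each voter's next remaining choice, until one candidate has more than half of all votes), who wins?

D

Round 1: A 15, B 0, C 10, D 12. B eliminated.
Round 2: A 15, C 10, D 12. C eliminated.
Round 3: A 15, D 22. D has a majority (≥19).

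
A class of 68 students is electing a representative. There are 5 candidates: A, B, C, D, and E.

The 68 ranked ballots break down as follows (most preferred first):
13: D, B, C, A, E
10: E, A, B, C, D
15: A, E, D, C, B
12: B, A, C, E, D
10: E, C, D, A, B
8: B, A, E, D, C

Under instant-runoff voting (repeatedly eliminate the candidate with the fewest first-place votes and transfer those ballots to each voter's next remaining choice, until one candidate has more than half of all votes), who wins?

Round 1: A 15, B 20, C 0, D 13, E 20. C eliminated.
Round 2: A 15, B 20, D 13, E 20. D eliminated.
Round 3: A 15, B 33, E 20. A eliminated.
Round 4: B 33, E 35. E has a majority (≥35).

E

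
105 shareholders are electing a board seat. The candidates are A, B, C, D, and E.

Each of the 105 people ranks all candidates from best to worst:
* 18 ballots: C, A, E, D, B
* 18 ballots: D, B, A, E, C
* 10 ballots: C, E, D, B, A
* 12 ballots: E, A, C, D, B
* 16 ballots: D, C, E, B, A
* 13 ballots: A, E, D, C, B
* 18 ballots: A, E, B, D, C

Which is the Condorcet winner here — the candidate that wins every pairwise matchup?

A

A vs B: 61–44
A vs C: 61–44
A vs D: 61–44
A vs E: 67–38
A beats every other candidate.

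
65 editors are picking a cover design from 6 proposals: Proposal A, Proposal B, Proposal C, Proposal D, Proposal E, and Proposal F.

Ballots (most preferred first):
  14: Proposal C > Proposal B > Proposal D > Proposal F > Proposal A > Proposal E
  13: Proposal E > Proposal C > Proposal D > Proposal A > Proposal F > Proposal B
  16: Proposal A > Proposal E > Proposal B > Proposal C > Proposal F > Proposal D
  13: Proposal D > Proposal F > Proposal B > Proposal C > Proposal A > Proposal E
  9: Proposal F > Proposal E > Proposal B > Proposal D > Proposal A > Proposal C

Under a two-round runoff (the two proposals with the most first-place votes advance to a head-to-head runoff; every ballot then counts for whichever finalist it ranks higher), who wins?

Round 1 first-place votes: Proposal A 16, Proposal B 0, Proposal C 14, Proposal D 13, Proposal E 13, Proposal F 9. Proposal A and Proposal C advance.
Runoff: Proposal A is ranked above Proposal C on 25 ballots, Proposal C above Proposal A on 40.

Proposal C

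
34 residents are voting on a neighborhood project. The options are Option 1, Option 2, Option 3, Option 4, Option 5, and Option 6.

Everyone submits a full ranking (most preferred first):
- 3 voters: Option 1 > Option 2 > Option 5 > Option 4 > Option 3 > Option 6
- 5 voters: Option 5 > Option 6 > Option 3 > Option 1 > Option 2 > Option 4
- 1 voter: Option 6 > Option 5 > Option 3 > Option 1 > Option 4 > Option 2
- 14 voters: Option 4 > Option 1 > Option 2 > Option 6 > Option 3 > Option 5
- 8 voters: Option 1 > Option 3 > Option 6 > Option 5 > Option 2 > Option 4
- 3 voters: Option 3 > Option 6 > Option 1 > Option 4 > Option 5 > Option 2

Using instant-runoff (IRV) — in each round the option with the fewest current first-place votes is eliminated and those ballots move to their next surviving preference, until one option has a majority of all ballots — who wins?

Round 1: Option 1 11, Option 2 0, Option 3 3, Option 4 14, Option 5 5, Option 6 1. Option 2 eliminated.
Round 2: Option 1 11, Option 3 3, Option 4 14, Option 5 5, Option 6 1. Option 6 eliminated.
Round 3: Option 1 11, Option 3 3, Option 4 14, Option 5 6. Option 3 eliminated.
Round 4: Option 1 14, Option 4 14, Option 5 6. Option 5 eliminated.
Round 5: Option 1 20, Option 4 14. Option 1 has a majority (≥18).

Option 1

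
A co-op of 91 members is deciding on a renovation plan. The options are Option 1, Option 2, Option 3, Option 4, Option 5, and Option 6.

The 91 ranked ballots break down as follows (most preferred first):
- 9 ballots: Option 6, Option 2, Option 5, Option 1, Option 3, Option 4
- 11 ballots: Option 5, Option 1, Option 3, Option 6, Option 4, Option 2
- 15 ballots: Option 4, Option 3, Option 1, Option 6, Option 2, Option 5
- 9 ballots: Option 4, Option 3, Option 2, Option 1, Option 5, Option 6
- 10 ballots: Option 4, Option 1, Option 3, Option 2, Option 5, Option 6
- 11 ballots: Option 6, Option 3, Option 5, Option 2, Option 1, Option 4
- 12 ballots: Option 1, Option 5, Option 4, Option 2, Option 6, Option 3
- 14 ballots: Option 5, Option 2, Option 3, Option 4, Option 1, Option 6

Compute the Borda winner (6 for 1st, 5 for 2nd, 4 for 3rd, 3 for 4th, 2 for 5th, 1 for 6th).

Option 1: 9×3 + 11×5 + 15×4 + 9×3 + 10×5 + 11×2 + 12×6 + 14×2 = 341
Option 2: 9×5 + 11×1 + 15×2 + 9×4 + 10×3 + 11×3 + 12×3 + 14×5 = 291
Option 3: 9×2 + 11×4 + 15×5 + 9×5 + 10×4 + 11×5 + 12×1 + 14×4 = 345
Option 4: 9×1 + 11×2 + 15×6 + 9×6 + 10×6 + 11×1 + 12×4 + 14×3 = 336
Option 5: 9×4 + 11×6 + 15×1 + 9×2 + 10×2 + 11×4 + 12×5 + 14×6 = 343
Option 6: 9×6 + 11×3 + 15×3 + 9×1 + 10×1 + 11×6 + 12×2 + 14×1 = 255

Option 3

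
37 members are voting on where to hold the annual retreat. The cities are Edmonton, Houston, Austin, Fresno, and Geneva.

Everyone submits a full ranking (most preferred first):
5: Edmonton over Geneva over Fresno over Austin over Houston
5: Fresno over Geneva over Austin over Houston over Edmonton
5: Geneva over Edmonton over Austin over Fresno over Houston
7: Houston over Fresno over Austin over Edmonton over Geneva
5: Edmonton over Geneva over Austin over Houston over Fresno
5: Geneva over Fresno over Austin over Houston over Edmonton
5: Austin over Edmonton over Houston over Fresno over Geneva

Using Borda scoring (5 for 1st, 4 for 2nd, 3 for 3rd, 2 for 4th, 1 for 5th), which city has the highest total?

Edmonton: 5×5 + 5×1 + 5×4 + 7×2 + 5×5 + 5×1 + 5×4 = 114
Houston: 5×1 + 5×2 + 5×1 + 7×5 + 5×2 + 5×2 + 5×3 = 90
Austin: 5×2 + 5×3 + 5×3 + 7×3 + 5×3 + 5×3 + 5×5 = 116
Fresno: 5×3 + 5×5 + 5×2 + 7×4 + 5×1 + 5×4 + 5×2 = 113
Geneva: 5×4 + 5×4 + 5×5 + 7×1 + 5×4 + 5×5 + 5×1 = 122

Geneva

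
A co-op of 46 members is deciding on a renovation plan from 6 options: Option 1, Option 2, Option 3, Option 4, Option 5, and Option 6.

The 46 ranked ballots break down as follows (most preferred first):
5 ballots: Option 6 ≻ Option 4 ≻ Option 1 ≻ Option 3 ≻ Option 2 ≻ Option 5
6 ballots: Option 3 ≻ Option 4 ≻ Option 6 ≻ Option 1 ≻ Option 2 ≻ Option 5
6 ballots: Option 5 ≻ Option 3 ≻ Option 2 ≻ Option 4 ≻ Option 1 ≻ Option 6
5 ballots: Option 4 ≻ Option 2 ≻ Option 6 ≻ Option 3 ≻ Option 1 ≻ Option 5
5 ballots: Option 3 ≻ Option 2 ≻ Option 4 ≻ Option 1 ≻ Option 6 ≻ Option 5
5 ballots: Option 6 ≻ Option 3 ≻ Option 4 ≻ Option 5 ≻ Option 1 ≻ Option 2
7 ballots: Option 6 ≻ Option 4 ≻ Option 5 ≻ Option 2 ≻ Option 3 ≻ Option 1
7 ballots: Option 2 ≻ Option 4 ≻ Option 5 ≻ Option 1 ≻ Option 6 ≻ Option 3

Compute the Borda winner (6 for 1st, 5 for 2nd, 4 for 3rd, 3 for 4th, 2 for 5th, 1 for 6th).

Option 1: 5×4 + 6×3 + 6×2 + 5×2 + 5×3 + 5×2 + 7×1 + 7×3 = 113
Option 2: 5×2 + 6×2 + 6×4 + 5×5 + 5×5 + 5×1 + 7×3 + 7×6 = 164
Option 3: 5×3 + 6×6 + 6×5 + 5×3 + 5×6 + 5×5 + 7×2 + 7×1 = 172
Option 4: 5×5 + 6×5 + 6×3 + 5×6 + 5×4 + 5×4 + 7×5 + 7×5 = 213
Option 5: 5×1 + 6×1 + 6×6 + 5×1 + 5×1 + 5×3 + 7×4 + 7×4 = 128
Option 6: 5×6 + 6×4 + 6×1 + 5×4 + 5×2 + 5×6 + 7×6 + 7×2 = 176

Option 4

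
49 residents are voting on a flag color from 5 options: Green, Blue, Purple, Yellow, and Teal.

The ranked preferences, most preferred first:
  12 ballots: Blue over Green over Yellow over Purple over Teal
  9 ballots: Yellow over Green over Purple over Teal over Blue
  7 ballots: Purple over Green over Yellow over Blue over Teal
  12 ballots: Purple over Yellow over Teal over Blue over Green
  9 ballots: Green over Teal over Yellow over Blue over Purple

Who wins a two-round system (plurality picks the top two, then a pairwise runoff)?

Purple

Round 1 first-place votes: Green 9, Blue 12, Purple 19, Yellow 9, Teal 0. Purple and Blue advance.
Runoff: Purple is ranked above Blue on 28 ballots, Blue above Purple on 21.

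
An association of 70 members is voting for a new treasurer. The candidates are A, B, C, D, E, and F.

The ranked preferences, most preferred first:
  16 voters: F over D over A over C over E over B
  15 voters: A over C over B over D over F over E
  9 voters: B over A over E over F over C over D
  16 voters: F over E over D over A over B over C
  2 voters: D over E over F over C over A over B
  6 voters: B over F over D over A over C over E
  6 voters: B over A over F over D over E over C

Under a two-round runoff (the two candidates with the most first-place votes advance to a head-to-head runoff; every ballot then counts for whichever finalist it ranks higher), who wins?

Round 1 first-place votes: A 15, B 21, C 0, D 2, E 0, F 32. F and B advance.
Runoff: F is ranked above B on 34 ballots, B above F on 36.

B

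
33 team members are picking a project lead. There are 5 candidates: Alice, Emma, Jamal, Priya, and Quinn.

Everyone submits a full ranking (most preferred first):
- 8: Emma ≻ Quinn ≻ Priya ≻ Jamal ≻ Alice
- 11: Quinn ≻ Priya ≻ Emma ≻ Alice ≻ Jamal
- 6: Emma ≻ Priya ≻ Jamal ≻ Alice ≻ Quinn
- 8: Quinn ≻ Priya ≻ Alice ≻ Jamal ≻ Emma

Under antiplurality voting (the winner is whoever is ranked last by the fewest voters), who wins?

Priya

Last-place votes: Alice 8, Emma 8, Jamal 11, Priya 0, Quinn 6.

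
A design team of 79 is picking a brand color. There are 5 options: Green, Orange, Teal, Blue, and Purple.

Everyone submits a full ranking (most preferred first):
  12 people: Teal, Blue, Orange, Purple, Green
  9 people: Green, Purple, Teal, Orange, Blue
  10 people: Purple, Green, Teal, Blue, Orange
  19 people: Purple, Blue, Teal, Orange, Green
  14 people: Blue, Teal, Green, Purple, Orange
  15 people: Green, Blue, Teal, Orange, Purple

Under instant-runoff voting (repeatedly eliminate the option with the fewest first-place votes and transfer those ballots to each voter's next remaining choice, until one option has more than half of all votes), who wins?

Round 1: Green 24, Orange 0, Teal 12, Blue 14, Purple 29. Orange eliminated.
Round 2: Green 24, Teal 12, Blue 14, Purple 29. Teal eliminated.
Round 3: Green 24, Blue 26, Purple 29. Green eliminated.
Round 4: Blue 41, Purple 38. Blue has a majority (≥40).

Blue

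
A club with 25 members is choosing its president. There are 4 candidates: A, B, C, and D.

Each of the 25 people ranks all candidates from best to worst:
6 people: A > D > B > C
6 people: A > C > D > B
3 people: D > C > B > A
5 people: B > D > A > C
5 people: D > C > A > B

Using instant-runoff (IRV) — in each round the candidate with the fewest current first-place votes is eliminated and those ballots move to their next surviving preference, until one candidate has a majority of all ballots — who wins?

D

Round 1: A 12, B 5, C 0, D 8. C eliminated.
Round 2: A 12, B 5, D 8. B eliminated.
Round 3: A 12, D 13. D has a majority (≥13).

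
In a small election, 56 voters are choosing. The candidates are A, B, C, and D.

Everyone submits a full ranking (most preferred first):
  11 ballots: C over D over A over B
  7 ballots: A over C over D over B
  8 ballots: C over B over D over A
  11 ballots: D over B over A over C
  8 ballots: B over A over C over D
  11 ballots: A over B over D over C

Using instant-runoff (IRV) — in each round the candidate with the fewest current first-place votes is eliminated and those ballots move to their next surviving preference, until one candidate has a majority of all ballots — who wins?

A

Round 1: A 18, B 8, C 19, D 11. B eliminated.
Round 2: A 26, C 19, D 11. D eliminated.
Round 3: A 37, C 19. A has a majority (≥29).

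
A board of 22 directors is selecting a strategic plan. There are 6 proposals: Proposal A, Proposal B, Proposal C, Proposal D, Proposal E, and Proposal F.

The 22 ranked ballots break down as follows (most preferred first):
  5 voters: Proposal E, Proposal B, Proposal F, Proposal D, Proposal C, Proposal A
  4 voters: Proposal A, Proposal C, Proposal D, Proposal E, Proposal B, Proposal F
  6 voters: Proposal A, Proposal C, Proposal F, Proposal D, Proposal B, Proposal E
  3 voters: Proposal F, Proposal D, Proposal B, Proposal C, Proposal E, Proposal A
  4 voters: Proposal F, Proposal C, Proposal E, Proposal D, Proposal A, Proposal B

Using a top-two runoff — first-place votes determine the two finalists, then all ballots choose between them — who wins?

Round 1 first-place votes: Proposal A 10, Proposal B 0, Proposal C 0, Proposal D 0, Proposal E 5, Proposal F 7. Proposal A and Proposal F advance.
Runoff: Proposal A is ranked above Proposal F on 10 ballots, Proposal F above Proposal A on 12.

Proposal F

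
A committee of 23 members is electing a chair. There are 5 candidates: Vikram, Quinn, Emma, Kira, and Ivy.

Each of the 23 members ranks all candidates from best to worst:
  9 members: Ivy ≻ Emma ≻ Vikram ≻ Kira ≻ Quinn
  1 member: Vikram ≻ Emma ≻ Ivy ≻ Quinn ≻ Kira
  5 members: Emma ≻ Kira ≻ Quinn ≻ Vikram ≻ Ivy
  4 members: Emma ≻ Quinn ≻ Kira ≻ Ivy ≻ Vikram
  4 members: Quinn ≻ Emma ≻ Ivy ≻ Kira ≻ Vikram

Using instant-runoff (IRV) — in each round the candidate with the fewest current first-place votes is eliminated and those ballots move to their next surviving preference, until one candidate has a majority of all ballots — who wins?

Emma

Round 1: Vikram 1, Quinn 4, Emma 9, Kira 0, Ivy 9. Kira eliminated.
Round 2: Vikram 1, Quinn 4, Emma 9, Ivy 9. Vikram eliminated.
Round 3: Quinn 4, Emma 10, Ivy 9. Quinn eliminated.
Round 4: Emma 14, Ivy 9. Emma has a majority (≥12).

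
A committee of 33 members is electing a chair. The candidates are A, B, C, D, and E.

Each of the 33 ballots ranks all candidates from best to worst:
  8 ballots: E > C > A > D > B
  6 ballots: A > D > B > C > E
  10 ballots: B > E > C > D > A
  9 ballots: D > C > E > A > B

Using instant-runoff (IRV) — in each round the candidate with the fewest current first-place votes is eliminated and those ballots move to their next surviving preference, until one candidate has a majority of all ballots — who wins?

Round 1: A 6, B 10, C 0, D 9, E 8. C eliminated.
Round 2: A 6, B 10, D 9, E 8. A eliminated.
Round 3: B 10, D 15, E 8. E eliminated.
Round 4: B 10, D 23. D has a majority (≥17).

D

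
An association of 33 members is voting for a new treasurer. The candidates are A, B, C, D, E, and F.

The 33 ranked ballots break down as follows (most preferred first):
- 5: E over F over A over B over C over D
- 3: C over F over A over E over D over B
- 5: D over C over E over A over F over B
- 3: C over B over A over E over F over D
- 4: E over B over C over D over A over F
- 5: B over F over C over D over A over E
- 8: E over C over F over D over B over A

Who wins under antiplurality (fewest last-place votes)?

C

Last-place votes: A 8, B 8, C 0, D 8, E 5, F 4.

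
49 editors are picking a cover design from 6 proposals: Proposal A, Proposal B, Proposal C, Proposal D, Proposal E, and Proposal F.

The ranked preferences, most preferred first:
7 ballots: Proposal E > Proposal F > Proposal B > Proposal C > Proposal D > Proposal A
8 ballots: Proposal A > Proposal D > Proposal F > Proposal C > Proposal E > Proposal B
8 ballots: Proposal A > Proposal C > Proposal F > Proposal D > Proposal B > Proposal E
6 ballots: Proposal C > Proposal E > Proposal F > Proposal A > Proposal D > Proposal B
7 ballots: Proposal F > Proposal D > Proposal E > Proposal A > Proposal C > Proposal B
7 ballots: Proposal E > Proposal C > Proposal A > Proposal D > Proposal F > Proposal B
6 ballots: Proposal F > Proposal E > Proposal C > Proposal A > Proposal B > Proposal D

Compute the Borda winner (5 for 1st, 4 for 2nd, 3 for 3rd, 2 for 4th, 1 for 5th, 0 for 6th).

Proposal F

Proposal A: 7×0 + 8×5 + 8×5 + 6×2 + 7×2 + 7×3 + 6×2 = 139
Proposal B: 7×3 + 8×0 + 8×1 + 6×0 + 7×0 + 7×0 + 6×1 = 35
Proposal C: 7×2 + 8×2 + 8×4 + 6×5 + 7×1 + 7×4 + 6×3 = 145
Proposal D: 7×1 + 8×4 + 8×2 + 6×1 + 7×4 + 7×2 + 6×0 = 103
Proposal E: 7×5 + 8×1 + 8×0 + 6×4 + 7×3 + 7×5 + 6×4 = 147
Proposal F: 7×4 + 8×3 + 8×3 + 6×3 + 7×5 + 7×1 + 6×5 = 166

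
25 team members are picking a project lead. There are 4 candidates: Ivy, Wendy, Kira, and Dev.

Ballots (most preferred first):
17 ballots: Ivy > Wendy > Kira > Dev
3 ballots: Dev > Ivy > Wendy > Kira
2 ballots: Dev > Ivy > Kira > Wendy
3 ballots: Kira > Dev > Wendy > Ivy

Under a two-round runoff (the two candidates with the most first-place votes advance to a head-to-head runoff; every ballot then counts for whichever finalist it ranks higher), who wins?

Round 1 first-place votes: Ivy 17, Wendy 0, Kira 3, Dev 5. Ivy and Dev advance.
Runoff: Ivy is ranked above Dev on 17 ballots, Dev above Ivy on 8.

Ivy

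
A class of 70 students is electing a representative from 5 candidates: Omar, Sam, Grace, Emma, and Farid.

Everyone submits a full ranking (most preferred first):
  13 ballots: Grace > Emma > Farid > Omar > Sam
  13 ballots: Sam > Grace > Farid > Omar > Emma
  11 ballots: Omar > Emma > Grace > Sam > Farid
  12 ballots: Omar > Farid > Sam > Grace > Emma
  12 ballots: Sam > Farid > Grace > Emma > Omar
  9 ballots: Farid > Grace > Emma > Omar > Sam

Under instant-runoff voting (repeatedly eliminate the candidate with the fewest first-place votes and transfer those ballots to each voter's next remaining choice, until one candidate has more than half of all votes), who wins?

Omar

Round 1: Omar 23, Sam 25, Grace 13, Emma 0, Farid 9. Emma eliminated.
Round 2: Omar 23, Sam 25, Grace 13, Farid 9. Farid eliminated.
Round 3: Omar 23, Sam 25, Grace 22. Grace eliminated.
Round 4: Omar 45, Sam 25. Omar has a majority (≥36).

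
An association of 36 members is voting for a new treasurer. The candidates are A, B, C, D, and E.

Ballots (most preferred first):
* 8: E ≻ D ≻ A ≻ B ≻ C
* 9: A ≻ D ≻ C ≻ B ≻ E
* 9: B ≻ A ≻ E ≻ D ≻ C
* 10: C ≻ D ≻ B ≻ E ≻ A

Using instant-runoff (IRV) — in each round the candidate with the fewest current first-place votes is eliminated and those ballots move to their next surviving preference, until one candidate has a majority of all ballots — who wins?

Round 1: A 9, B 9, C 10, D 0, E 8. D eliminated.
Round 2: A 9, B 9, C 10, E 8. E eliminated.
Round 3: A 17, B 9, C 10. B eliminated.
Round 4: A 26, C 10. A has a majority (≥19).

A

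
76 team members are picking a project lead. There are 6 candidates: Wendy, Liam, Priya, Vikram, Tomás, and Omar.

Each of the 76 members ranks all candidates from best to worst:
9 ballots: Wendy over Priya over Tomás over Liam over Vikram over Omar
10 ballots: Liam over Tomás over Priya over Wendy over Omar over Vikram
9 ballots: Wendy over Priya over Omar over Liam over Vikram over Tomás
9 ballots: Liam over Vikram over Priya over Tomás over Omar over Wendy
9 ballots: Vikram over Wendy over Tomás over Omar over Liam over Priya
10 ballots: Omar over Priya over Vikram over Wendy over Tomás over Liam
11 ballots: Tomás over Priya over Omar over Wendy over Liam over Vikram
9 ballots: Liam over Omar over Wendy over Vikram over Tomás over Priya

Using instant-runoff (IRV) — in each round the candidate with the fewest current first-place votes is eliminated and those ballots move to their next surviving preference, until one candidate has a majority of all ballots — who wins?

Wendy

Round 1: Wendy 18, Liam 28, Priya 0, Vikram 9, Tomás 11, Omar 10. Priya eliminated.
Round 2: Wendy 18, Liam 28, Vikram 9, Tomás 11, Omar 10. Vikram eliminated.
Round 3: Wendy 27, Liam 28, Tomás 11, Omar 10. Omar eliminated.
Round 4: Wendy 37, Liam 28, Tomás 11. Tomás eliminated.
Round 5: Wendy 48, Liam 28. Wendy has a majority (≥39).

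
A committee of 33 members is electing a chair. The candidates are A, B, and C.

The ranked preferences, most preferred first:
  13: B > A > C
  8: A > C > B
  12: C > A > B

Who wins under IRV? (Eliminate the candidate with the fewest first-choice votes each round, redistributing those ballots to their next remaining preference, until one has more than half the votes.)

C

Round 1: A 8, B 13, C 12. A eliminated.
Round 2: B 13, C 20. C has a majority (≥17).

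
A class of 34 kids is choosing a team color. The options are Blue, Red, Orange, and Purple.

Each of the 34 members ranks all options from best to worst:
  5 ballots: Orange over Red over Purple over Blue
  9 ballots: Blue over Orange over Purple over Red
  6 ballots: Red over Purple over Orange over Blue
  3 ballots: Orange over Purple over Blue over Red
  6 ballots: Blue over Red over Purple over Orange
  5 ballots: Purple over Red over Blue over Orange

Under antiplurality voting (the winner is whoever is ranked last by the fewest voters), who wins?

Purple

Last-place votes: Blue 11, Red 12, Orange 11, Purple 0.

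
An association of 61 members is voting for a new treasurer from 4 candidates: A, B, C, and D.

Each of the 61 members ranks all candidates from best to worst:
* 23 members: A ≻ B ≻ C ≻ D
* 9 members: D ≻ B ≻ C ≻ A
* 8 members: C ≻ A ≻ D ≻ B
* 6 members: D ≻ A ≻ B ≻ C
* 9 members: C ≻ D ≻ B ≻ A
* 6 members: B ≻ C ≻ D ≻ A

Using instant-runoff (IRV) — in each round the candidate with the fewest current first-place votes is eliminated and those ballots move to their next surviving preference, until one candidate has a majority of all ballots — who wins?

Round 1: A 23, B 6, C 17, D 15. B eliminated.
Round 2: A 23, C 23, D 15. D eliminated.
Round 3: A 29, C 32. C has a majority (≥31).

C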